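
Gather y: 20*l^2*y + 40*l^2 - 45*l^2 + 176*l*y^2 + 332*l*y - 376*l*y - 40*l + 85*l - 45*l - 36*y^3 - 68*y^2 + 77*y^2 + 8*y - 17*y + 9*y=-5*l^2 - 36*y^3 + y^2*(176*l + 9) + y*(20*l^2 - 44*l)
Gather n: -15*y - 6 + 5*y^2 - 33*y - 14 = 5*y^2 - 48*y - 20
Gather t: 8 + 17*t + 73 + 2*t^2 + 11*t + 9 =2*t^2 + 28*t + 90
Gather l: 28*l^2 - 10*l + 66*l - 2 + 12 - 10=28*l^2 + 56*l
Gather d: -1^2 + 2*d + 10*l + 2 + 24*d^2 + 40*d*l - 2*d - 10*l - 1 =24*d^2 + 40*d*l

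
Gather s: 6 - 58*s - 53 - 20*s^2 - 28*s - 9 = -20*s^2 - 86*s - 56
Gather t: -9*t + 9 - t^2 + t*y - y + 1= -t^2 + t*(y - 9) - y + 10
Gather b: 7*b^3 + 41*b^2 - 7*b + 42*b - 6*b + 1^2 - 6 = 7*b^3 + 41*b^2 + 29*b - 5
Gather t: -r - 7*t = -r - 7*t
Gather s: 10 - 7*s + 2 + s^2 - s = s^2 - 8*s + 12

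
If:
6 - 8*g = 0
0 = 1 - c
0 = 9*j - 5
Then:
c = 1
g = 3/4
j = 5/9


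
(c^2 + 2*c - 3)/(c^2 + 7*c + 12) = (c - 1)/(c + 4)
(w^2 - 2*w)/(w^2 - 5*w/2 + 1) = 2*w/(2*w - 1)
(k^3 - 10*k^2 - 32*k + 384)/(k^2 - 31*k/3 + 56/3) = 3*(k^2 - 2*k - 48)/(3*k - 7)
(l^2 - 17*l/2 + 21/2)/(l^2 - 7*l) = (l - 3/2)/l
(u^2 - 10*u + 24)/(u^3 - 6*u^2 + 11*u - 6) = (u^2 - 10*u + 24)/(u^3 - 6*u^2 + 11*u - 6)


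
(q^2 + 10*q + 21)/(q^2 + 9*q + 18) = (q + 7)/(q + 6)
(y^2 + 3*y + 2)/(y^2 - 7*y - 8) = (y + 2)/(y - 8)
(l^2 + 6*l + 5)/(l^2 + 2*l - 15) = (l + 1)/(l - 3)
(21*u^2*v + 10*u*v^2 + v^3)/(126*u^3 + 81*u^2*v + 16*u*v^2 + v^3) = v/(6*u + v)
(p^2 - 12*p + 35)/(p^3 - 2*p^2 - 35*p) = (p - 5)/(p*(p + 5))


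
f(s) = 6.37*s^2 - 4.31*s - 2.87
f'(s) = 12.74*s - 4.31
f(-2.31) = 41.08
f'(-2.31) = -33.74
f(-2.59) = 51.02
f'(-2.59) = -37.31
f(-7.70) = 407.99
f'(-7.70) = -102.41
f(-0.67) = 2.88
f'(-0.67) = -12.85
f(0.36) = -3.60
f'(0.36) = 0.28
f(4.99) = 134.24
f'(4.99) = 59.26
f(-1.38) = 15.21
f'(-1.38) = -21.89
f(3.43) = 57.29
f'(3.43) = 39.39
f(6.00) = 200.59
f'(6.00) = 72.13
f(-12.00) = 966.13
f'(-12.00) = -157.19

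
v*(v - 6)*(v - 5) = v^3 - 11*v^2 + 30*v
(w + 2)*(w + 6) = w^2 + 8*w + 12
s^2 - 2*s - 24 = (s - 6)*(s + 4)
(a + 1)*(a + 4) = a^2 + 5*a + 4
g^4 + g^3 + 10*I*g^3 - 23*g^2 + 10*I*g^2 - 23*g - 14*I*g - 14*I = (g + 2*I)*(g + 7*I)*(-I*g + 1)*(I*g + I)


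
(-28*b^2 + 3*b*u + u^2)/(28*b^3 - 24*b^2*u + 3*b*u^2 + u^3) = (-4*b + u)/(4*b^2 - 4*b*u + u^2)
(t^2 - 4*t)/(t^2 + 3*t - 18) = t*(t - 4)/(t^2 + 3*t - 18)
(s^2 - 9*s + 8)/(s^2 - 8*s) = (s - 1)/s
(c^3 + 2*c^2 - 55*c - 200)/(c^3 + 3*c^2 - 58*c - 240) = (c + 5)/(c + 6)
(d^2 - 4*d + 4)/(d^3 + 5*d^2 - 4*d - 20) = (d - 2)/(d^2 + 7*d + 10)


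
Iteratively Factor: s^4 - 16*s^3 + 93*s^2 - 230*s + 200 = (s - 5)*(s^3 - 11*s^2 + 38*s - 40) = (s - 5)*(s - 2)*(s^2 - 9*s + 20) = (s - 5)^2*(s - 2)*(s - 4)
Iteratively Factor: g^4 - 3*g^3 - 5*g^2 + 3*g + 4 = (g + 1)*(g^3 - 4*g^2 - g + 4) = (g - 4)*(g + 1)*(g^2 - 1) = (g - 4)*(g + 1)^2*(g - 1)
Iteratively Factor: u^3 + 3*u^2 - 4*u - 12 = (u + 3)*(u^2 - 4) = (u + 2)*(u + 3)*(u - 2)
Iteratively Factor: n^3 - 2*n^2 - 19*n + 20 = (n - 5)*(n^2 + 3*n - 4) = (n - 5)*(n + 4)*(n - 1)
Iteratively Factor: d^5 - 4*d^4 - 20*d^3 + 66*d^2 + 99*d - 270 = (d + 3)*(d^4 - 7*d^3 + d^2 + 63*d - 90) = (d - 3)*(d + 3)*(d^3 - 4*d^2 - 11*d + 30) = (d - 3)*(d + 3)^2*(d^2 - 7*d + 10) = (d - 5)*(d - 3)*(d + 3)^2*(d - 2)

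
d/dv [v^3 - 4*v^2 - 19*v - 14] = 3*v^2 - 8*v - 19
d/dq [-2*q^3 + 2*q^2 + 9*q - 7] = -6*q^2 + 4*q + 9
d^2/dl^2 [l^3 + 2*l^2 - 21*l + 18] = 6*l + 4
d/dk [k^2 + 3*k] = 2*k + 3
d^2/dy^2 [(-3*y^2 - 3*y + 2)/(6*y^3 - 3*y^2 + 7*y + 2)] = 8*(-27*y^6 - 81*y^5 + 243*y^4 + 117*y^2 - 63*y + 35)/(216*y^9 - 324*y^8 + 918*y^7 - 567*y^6 + 855*y^5 + 117*y^4 + 163*y^3 + 258*y^2 + 84*y + 8)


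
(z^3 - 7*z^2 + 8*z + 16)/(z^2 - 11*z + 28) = (z^2 - 3*z - 4)/(z - 7)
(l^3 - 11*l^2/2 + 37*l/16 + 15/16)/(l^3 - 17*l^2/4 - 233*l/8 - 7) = (4*l^2 - 23*l + 15)/(2*(2*l^2 - 9*l - 56))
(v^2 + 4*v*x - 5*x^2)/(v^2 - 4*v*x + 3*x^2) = (-v - 5*x)/(-v + 3*x)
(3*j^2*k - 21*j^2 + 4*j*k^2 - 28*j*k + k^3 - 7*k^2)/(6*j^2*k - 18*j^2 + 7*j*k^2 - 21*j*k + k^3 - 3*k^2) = (3*j*k - 21*j + k^2 - 7*k)/(6*j*k - 18*j + k^2 - 3*k)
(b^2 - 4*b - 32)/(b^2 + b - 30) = (b^2 - 4*b - 32)/(b^2 + b - 30)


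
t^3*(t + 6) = t^4 + 6*t^3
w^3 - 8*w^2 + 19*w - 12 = (w - 4)*(w - 3)*(w - 1)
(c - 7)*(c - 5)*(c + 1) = c^3 - 11*c^2 + 23*c + 35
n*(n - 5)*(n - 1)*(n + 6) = n^4 - 31*n^2 + 30*n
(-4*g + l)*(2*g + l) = -8*g^2 - 2*g*l + l^2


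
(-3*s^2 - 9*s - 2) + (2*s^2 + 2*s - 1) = -s^2 - 7*s - 3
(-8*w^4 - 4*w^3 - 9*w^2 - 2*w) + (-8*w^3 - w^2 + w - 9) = -8*w^4 - 12*w^3 - 10*w^2 - w - 9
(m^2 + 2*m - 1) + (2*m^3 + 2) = 2*m^3 + m^2 + 2*m + 1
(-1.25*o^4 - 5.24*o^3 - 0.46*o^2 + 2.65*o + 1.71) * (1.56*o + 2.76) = -1.95*o^5 - 11.6244*o^4 - 15.18*o^3 + 2.8644*o^2 + 9.9816*o + 4.7196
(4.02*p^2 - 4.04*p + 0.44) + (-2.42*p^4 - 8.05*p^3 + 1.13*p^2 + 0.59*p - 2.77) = -2.42*p^4 - 8.05*p^3 + 5.15*p^2 - 3.45*p - 2.33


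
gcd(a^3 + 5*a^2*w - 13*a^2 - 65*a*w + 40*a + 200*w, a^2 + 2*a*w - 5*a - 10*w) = a - 5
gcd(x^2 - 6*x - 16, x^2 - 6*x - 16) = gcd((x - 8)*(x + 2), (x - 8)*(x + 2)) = x^2 - 6*x - 16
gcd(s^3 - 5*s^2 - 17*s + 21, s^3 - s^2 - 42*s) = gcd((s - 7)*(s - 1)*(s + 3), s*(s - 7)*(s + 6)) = s - 7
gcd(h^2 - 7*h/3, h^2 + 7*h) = h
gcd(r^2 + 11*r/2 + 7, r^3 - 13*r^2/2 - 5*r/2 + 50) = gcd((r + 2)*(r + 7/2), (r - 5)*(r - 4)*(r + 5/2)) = 1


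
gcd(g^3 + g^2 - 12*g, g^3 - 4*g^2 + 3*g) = g^2 - 3*g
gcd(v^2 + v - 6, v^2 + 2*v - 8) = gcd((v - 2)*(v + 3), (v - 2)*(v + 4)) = v - 2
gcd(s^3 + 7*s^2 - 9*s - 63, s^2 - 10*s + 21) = s - 3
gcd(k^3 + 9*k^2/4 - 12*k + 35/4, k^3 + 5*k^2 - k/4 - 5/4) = k + 5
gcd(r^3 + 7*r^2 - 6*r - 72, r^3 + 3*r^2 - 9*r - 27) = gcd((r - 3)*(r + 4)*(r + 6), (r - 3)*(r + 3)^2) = r - 3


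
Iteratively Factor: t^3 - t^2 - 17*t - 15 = (t + 1)*(t^2 - 2*t - 15) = (t - 5)*(t + 1)*(t + 3)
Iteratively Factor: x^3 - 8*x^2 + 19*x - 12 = (x - 3)*(x^2 - 5*x + 4) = (x - 3)*(x - 1)*(x - 4)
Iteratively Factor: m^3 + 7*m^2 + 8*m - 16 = (m + 4)*(m^2 + 3*m - 4) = (m - 1)*(m + 4)*(m + 4)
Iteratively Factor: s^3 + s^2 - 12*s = (s)*(s^2 + s - 12) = s*(s - 3)*(s + 4)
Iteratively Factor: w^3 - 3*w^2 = (w - 3)*(w^2) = w*(w - 3)*(w)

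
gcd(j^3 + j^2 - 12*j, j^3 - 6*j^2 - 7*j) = j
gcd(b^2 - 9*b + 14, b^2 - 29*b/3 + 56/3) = b - 7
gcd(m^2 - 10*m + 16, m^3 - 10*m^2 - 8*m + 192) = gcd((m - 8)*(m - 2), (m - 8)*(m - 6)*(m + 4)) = m - 8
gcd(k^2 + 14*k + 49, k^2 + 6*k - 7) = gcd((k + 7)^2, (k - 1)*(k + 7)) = k + 7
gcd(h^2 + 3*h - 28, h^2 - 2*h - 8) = h - 4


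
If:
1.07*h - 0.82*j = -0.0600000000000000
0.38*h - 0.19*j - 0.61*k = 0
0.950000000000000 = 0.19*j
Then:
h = 3.78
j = 5.00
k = 0.79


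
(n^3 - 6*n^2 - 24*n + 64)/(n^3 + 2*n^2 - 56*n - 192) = (n - 2)/(n + 6)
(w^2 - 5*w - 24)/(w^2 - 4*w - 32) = (w + 3)/(w + 4)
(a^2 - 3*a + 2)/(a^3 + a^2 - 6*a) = (a - 1)/(a*(a + 3))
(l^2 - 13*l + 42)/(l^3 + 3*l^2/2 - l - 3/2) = 2*(l^2 - 13*l + 42)/(2*l^3 + 3*l^2 - 2*l - 3)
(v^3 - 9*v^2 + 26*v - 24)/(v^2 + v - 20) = (v^2 - 5*v + 6)/(v + 5)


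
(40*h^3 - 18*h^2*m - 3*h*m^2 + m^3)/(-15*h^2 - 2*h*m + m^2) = (-8*h^2 + 2*h*m + m^2)/(3*h + m)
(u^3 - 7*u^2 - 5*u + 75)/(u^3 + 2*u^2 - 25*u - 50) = (u^2 - 2*u - 15)/(u^2 + 7*u + 10)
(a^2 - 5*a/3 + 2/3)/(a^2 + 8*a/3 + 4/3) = (3*a^2 - 5*a + 2)/(3*a^2 + 8*a + 4)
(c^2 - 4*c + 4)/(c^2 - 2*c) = (c - 2)/c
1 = 1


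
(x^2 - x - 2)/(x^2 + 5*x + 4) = (x - 2)/(x + 4)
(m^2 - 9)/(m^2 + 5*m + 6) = (m - 3)/(m + 2)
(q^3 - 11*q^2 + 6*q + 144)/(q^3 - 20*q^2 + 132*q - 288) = (q + 3)/(q - 6)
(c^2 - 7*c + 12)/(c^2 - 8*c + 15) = (c - 4)/(c - 5)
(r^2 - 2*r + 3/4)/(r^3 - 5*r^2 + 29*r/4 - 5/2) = (2*r - 3)/(2*r^2 - 9*r + 10)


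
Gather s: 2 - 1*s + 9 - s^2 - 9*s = -s^2 - 10*s + 11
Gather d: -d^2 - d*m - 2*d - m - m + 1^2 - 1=-d^2 + d*(-m - 2) - 2*m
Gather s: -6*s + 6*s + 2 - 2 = 0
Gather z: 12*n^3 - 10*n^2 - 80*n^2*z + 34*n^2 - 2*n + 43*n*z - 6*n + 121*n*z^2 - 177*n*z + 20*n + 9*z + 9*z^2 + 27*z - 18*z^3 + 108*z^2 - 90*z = 12*n^3 + 24*n^2 + 12*n - 18*z^3 + z^2*(121*n + 117) + z*(-80*n^2 - 134*n - 54)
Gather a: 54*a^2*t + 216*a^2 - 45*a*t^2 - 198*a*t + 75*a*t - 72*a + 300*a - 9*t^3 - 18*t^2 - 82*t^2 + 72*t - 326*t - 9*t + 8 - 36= a^2*(54*t + 216) + a*(-45*t^2 - 123*t + 228) - 9*t^3 - 100*t^2 - 263*t - 28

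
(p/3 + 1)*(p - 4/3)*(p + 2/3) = p^3/3 + 7*p^2/9 - 26*p/27 - 8/9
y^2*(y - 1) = y^3 - y^2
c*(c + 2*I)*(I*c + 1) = I*c^3 - c^2 + 2*I*c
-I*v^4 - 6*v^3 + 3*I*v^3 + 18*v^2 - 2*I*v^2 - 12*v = v*(v - 2)*(v - 6*I)*(-I*v + I)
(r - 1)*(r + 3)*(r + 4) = r^3 + 6*r^2 + 5*r - 12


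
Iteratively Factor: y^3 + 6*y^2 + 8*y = (y + 2)*(y^2 + 4*y) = y*(y + 2)*(y + 4)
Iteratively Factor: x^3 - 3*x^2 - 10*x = (x + 2)*(x^2 - 5*x) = x*(x + 2)*(x - 5)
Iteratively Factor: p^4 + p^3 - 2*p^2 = (p)*(p^3 + p^2 - 2*p) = p*(p - 1)*(p^2 + 2*p) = p^2*(p - 1)*(p + 2)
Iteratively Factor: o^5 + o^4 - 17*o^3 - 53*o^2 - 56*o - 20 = (o + 1)*(o^4 - 17*o^2 - 36*o - 20) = (o - 5)*(o + 1)*(o^3 + 5*o^2 + 8*o + 4) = (o - 5)*(o + 1)^2*(o^2 + 4*o + 4) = (o - 5)*(o + 1)^2*(o + 2)*(o + 2)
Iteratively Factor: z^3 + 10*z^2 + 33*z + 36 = (z + 3)*(z^2 + 7*z + 12) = (z + 3)^2*(z + 4)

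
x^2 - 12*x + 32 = (x - 8)*(x - 4)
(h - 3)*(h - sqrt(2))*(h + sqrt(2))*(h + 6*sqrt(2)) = h^4 - 3*h^3 + 6*sqrt(2)*h^3 - 18*sqrt(2)*h^2 - 2*h^2 - 12*sqrt(2)*h + 6*h + 36*sqrt(2)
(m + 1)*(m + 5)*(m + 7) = m^3 + 13*m^2 + 47*m + 35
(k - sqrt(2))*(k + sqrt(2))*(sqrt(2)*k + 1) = sqrt(2)*k^3 + k^2 - 2*sqrt(2)*k - 2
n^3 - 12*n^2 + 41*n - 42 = (n - 7)*(n - 3)*(n - 2)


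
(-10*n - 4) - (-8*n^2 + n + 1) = 8*n^2 - 11*n - 5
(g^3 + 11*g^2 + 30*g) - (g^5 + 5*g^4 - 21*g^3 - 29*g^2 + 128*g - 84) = -g^5 - 5*g^4 + 22*g^3 + 40*g^2 - 98*g + 84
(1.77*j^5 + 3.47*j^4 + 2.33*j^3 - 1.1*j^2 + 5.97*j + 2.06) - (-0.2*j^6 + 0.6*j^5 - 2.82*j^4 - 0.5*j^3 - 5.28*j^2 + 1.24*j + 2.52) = 0.2*j^6 + 1.17*j^5 + 6.29*j^4 + 2.83*j^3 + 4.18*j^2 + 4.73*j - 0.46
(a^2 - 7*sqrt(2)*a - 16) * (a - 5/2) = a^3 - 7*sqrt(2)*a^2 - 5*a^2/2 - 16*a + 35*sqrt(2)*a/2 + 40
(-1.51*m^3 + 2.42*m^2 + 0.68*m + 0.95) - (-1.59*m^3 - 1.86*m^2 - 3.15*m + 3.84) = 0.0800000000000001*m^3 + 4.28*m^2 + 3.83*m - 2.89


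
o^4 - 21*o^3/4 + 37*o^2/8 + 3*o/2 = o*(o - 4)*(o - 3/2)*(o + 1/4)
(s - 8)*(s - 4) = s^2 - 12*s + 32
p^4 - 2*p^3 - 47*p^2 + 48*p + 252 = (p - 7)*(p - 3)*(p + 2)*(p + 6)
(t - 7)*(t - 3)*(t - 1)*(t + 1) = t^4 - 10*t^3 + 20*t^2 + 10*t - 21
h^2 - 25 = (h - 5)*(h + 5)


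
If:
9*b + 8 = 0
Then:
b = -8/9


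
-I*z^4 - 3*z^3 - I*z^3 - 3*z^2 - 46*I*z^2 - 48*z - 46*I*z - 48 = (z - 8*I)*(z - I)*(z + 6*I)*(-I*z - I)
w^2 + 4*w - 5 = (w - 1)*(w + 5)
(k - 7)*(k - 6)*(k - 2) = k^3 - 15*k^2 + 68*k - 84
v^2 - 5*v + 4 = (v - 4)*(v - 1)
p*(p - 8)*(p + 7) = p^3 - p^2 - 56*p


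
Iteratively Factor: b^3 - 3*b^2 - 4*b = (b - 4)*(b^2 + b) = b*(b - 4)*(b + 1)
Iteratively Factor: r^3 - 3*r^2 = (r)*(r^2 - 3*r) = r^2*(r - 3)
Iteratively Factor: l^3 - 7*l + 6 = (l + 3)*(l^2 - 3*l + 2) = (l - 1)*(l + 3)*(l - 2)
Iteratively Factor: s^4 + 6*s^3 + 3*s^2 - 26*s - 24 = (s + 4)*(s^3 + 2*s^2 - 5*s - 6) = (s + 1)*(s + 4)*(s^2 + s - 6) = (s + 1)*(s + 3)*(s + 4)*(s - 2)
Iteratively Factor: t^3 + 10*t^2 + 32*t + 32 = (t + 2)*(t^2 + 8*t + 16) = (t + 2)*(t + 4)*(t + 4)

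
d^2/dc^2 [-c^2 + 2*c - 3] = -2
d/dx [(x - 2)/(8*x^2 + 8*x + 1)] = (-8*x^2 + 32*x + 17)/(64*x^4 + 128*x^3 + 80*x^2 + 16*x + 1)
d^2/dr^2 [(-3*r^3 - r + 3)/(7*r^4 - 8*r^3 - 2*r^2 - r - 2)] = 2*(-147*r^9 - 420*r^7 + 1819*r^6 - 3102*r^5 + 993*r^4 + 215*r^3 + 438*r^2 - 150*r - 7)/(343*r^12 - 1176*r^11 + 1050*r^10 + 13*r^9 - 258*r^8 + 468*r^7 - 299*r^6 - 144*r^5 - 42*r^4 - 121*r^3 - 30*r^2 - 12*r - 8)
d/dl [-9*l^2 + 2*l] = 2 - 18*l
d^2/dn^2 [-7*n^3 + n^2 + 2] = 2 - 42*n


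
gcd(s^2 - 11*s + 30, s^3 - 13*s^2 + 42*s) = s - 6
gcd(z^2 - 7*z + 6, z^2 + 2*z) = 1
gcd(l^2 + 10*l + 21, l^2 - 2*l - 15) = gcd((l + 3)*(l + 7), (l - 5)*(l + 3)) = l + 3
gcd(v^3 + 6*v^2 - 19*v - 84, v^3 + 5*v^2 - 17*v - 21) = v + 7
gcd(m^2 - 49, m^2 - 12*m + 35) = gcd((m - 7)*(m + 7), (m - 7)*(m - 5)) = m - 7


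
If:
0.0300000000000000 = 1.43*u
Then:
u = 0.02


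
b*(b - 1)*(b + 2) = b^3 + b^2 - 2*b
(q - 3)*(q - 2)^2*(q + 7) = q^4 - 33*q^2 + 100*q - 84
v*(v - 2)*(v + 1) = v^3 - v^2 - 2*v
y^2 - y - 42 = (y - 7)*(y + 6)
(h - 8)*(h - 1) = h^2 - 9*h + 8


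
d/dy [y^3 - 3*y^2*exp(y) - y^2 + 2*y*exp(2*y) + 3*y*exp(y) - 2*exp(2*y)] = -3*y^2*exp(y) + 3*y^2 + 4*y*exp(2*y) - 3*y*exp(y) - 2*y - 2*exp(2*y) + 3*exp(y)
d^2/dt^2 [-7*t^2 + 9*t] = -14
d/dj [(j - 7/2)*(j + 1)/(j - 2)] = (j^2 - 4*j + 17/2)/(j^2 - 4*j + 4)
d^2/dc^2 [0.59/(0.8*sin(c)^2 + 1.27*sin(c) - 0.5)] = (-1.5104*sin(c)^4 - 1.79832*sin(c)^3 + 0.369989000000001*sin(c)^2 + 3.22199*sin(c) + 2.375222)/(0.8*sin(c)^2 + 1.27*sin(c) - 0.5)^3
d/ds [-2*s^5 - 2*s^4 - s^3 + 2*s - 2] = -10*s^4 - 8*s^3 - 3*s^2 + 2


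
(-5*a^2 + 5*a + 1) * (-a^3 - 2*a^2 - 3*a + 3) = 5*a^5 + 5*a^4 + 4*a^3 - 32*a^2 + 12*a + 3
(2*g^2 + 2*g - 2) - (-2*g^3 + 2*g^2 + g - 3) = 2*g^3 + g + 1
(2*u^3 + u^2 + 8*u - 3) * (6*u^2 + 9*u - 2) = 12*u^5 + 24*u^4 + 53*u^3 + 52*u^2 - 43*u + 6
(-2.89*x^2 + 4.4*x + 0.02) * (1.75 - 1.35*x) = 3.9015*x^3 - 10.9975*x^2 + 7.673*x + 0.035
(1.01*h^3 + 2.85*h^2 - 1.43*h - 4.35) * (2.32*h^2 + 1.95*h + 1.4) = 2.3432*h^5 + 8.5815*h^4 + 3.6539*h^3 - 8.8905*h^2 - 10.4845*h - 6.09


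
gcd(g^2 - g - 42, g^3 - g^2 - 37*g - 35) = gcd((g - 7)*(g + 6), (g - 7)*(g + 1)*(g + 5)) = g - 7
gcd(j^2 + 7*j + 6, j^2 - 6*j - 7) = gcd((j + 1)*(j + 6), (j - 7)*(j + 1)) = j + 1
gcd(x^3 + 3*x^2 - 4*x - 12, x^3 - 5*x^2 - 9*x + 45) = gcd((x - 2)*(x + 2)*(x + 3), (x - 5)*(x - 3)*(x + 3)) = x + 3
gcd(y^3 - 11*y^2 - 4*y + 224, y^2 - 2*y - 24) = y + 4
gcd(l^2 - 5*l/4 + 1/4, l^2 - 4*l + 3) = l - 1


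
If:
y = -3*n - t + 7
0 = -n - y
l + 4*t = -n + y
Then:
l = -6*y - 28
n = -y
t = 2*y + 7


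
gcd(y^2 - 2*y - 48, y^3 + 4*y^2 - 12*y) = y + 6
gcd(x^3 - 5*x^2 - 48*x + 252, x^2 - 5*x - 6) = x - 6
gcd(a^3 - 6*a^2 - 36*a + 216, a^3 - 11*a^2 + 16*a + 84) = a - 6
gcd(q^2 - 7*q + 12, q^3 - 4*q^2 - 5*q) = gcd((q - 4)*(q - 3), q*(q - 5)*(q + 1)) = 1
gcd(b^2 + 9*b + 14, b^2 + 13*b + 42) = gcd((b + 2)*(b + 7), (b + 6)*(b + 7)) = b + 7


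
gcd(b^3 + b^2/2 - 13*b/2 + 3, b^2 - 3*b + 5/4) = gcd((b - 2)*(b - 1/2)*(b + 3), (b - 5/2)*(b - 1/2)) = b - 1/2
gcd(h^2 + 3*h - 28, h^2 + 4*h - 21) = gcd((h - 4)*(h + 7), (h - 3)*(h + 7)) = h + 7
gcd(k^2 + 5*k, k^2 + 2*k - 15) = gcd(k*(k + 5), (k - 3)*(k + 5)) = k + 5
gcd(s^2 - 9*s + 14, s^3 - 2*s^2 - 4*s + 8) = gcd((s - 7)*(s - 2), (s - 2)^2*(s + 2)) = s - 2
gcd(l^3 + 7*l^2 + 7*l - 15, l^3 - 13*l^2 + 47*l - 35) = l - 1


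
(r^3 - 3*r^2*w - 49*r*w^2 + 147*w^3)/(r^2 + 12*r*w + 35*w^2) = (r^2 - 10*r*w + 21*w^2)/(r + 5*w)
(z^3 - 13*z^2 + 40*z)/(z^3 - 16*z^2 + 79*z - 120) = z/(z - 3)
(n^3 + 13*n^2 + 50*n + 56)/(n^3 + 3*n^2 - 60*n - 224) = (n + 2)/(n - 8)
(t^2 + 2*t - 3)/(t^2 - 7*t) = (t^2 + 2*t - 3)/(t*(t - 7))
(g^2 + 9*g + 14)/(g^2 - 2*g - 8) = (g + 7)/(g - 4)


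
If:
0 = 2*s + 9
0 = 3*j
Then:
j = 0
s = -9/2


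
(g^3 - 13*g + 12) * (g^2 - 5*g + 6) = g^5 - 5*g^4 - 7*g^3 + 77*g^2 - 138*g + 72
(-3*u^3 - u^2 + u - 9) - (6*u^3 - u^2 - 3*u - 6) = -9*u^3 + 4*u - 3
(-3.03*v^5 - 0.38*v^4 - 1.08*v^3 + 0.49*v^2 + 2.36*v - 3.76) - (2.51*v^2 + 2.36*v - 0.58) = -3.03*v^5 - 0.38*v^4 - 1.08*v^3 - 2.02*v^2 - 3.18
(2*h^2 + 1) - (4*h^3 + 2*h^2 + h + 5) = -4*h^3 - h - 4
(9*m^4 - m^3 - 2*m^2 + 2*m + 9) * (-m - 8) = -9*m^5 - 71*m^4 + 10*m^3 + 14*m^2 - 25*m - 72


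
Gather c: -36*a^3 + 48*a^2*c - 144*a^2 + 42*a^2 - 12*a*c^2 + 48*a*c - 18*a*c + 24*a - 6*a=-36*a^3 - 102*a^2 - 12*a*c^2 + 18*a + c*(48*a^2 + 30*a)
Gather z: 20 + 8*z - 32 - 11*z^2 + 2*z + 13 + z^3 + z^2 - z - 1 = z^3 - 10*z^2 + 9*z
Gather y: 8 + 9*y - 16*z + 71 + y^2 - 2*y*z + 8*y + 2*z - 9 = y^2 + y*(17 - 2*z) - 14*z + 70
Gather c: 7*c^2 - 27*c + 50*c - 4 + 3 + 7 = 7*c^2 + 23*c + 6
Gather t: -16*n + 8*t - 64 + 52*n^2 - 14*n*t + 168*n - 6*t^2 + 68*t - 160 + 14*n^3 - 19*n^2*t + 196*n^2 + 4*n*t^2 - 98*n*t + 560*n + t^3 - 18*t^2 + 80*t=14*n^3 + 248*n^2 + 712*n + t^3 + t^2*(4*n - 24) + t*(-19*n^2 - 112*n + 156) - 224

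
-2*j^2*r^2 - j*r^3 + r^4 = r^2*(-2*j + r)*(j + r)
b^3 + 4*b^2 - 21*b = b*(b - 3)*(b + 7)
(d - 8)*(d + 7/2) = d^2 - 9*d/2 - 28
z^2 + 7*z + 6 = (z + 1)*(z + 6)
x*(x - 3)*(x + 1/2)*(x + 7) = x^4 + 9*x^3/2 - 19*x^2 - 21*x/2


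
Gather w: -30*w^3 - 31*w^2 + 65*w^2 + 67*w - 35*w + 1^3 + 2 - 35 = -30*w^3 + 34*w^2 + 32*w - 32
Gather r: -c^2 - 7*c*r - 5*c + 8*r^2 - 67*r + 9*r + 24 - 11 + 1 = -c^2 - 5*c + 8*r^2 + r*(-7*c - 58) + 14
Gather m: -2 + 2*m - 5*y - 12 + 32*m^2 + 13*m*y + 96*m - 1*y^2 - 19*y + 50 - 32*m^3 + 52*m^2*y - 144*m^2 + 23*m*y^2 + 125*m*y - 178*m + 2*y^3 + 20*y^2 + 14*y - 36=-32*m^3 + m^2*(52*y - 112) + m*(23*y^2 + 138*y - 80) + 2*y^3 + 19*y^2 - 10*y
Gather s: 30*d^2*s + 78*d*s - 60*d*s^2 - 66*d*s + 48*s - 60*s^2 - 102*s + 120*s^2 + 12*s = s^2*(60 - 60*d) + s*(30*d^2 + 12*d - 42)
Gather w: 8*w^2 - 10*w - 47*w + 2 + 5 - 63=8*w^2 - 57*w - 56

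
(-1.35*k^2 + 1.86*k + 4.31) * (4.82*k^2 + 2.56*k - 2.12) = -6.507*k^4 + 5.5092*k^3 + 28.3978*k^2 + 7.0904*k - 9.1372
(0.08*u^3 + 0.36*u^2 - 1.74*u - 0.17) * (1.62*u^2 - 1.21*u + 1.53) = 0.1296*u^5 + 0.4864*u^4 - 3.132*u^3 + 2.3808*u^2 - 2.4565*u - 0.2601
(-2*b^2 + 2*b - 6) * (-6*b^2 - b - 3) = 12*b^4 - 10*b^3 + 40*b^2 + 18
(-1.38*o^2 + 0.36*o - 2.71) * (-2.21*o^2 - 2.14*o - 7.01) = 3.0498*o^4 + 2.1576*o^3 + 14.8925*o^2 + 3.2758*o + 18.9971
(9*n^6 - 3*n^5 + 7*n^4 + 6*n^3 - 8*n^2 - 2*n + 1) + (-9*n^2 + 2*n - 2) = 9*n^6 - 3*n^5 + 7*n^4 + 6*n^3 - 17*n^2 - 1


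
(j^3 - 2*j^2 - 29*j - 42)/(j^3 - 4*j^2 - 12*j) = (j^2 - 4*j - 21)/(j*(j - 6))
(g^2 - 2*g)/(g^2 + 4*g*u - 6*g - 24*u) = g*(g - 2)/(g^2 + 4*g*u - 6*g - 24*u)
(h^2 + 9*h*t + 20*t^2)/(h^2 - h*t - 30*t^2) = (-h - 4*t)/(-h + 6*t)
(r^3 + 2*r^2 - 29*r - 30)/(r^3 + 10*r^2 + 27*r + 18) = (r - 5)/(r + 3)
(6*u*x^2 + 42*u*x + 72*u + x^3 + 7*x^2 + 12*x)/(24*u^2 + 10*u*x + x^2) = (x^2 + 7*x + 12)/(4*u + x)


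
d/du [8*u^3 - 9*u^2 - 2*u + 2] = 24*u^2 - 18*u - 2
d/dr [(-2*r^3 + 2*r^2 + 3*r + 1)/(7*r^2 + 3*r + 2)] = (-14*r^4 - 12*r^3 - 27*r^2 - 6*r + 3)/(49*r^4 + 42*r^3 + 37*r^2 + 12*r + 4)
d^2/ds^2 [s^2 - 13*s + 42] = 2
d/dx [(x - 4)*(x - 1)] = 2*x - 5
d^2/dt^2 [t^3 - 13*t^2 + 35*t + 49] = 6*t - 26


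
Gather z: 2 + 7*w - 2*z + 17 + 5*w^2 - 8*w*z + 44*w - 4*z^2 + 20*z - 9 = 5*w^2 + 51*w - 4*z^2 + z*(18 - 8*w) + 10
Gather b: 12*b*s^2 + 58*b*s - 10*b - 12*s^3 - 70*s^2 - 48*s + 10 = b*(12*s^2 + 58*s - 10) - 12*s^3 - 70*s^2 - 48*s + 10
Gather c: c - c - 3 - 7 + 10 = 0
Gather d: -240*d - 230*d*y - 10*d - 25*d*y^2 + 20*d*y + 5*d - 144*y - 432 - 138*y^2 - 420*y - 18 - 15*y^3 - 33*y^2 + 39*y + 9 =d*(-25*y^2 - 210*y - 245) - 15*y^3 - 171*y^2 - 525*y - 441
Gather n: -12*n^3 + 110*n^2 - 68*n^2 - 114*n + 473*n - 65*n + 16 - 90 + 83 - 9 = -12*n^3 + 42*n^2 + 294*n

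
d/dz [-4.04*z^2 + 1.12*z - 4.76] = 1.12 - 8.08*z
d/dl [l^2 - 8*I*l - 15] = 2*l - 8*I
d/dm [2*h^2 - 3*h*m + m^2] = -3*h + 2*m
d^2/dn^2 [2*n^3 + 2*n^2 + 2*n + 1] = 12*n + 4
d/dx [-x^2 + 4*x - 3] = 4 - 2*x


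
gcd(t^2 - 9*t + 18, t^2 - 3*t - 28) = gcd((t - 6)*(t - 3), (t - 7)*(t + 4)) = 1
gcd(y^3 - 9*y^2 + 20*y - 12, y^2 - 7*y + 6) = y^2 - 7*y + 6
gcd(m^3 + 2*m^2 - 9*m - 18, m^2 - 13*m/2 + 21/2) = m - 3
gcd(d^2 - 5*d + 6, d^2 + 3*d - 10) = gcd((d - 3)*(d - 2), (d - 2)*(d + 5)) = d - 2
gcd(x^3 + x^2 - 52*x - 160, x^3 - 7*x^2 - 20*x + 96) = x^2 - 4*x - 32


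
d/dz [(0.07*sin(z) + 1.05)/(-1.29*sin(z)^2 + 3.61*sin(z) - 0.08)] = (0.0903*sin(z)^2 + 2.709*sin(z) - 3.7961)*cos(z)/(1.6641*sin(z)^4 - 9.3138*sin(z)^3 + 13.2385*sin(z)^2 - 0.5776*sin(z) + 0.0064)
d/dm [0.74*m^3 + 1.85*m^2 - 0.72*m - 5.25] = 2.22*m^2 + 3.7*m - 0.72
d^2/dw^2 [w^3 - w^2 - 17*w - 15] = 6*w - 2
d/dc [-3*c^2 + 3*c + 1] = 3 - 6*c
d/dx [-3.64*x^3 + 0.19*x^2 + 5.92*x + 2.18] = -10.92*x^2 + 0.38*x + 5.92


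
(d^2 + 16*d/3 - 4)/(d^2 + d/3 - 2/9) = 3*(3*d^2 + 16*d - 12)/(9*d^2 + 3*d - 2)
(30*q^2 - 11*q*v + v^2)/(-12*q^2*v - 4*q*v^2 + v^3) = (-5*q + v)/(v*(2*q + v))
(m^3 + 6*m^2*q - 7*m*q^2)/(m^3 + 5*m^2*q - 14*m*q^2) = (-m + q)/(-m + 2*q)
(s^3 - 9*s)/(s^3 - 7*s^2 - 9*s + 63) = s/(s - 7)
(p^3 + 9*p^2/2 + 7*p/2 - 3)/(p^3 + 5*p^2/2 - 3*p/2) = (p + 2)/p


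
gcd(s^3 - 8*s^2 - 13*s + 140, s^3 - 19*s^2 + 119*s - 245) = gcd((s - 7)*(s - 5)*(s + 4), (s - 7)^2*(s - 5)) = s^2 - 12*s + 35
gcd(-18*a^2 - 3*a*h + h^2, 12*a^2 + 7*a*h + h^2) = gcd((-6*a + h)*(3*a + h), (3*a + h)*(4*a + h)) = 3*a + h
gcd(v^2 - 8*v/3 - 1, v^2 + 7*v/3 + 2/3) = v + 1/3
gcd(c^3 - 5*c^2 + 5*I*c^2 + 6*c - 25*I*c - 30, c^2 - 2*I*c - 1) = c - I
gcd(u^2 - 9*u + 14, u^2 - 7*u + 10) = u - 2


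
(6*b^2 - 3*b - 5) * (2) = 12*b^2 - 6*b - 10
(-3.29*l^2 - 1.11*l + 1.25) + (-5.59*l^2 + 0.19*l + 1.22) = -8.88*l^2 - 0.92*l + 2.47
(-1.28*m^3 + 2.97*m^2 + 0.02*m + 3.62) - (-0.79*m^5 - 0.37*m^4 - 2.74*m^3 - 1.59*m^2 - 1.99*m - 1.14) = 0.79*m^5 + 0.37*m^4 + 1.46*m^3 + 4.56*m^2 + 2.01*m + 4.76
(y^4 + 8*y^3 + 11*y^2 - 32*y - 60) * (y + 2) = y^5 + 10*y^4 + 27*y^3 - 10*y^2 - 124*y - 120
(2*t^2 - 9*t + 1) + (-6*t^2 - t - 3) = -4*t^2 - 10*t - 2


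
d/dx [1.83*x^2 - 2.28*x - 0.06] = 3.66*x - 2.28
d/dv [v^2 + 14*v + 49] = 2*v + 14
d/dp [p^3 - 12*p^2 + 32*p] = 3*p^2 - 24*p + 32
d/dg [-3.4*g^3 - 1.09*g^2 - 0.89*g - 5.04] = -10.2*g^2 - 2.18*g - 0.89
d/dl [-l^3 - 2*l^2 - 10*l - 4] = -3*l^2 - 4*l - 10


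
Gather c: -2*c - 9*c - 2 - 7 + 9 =-11*c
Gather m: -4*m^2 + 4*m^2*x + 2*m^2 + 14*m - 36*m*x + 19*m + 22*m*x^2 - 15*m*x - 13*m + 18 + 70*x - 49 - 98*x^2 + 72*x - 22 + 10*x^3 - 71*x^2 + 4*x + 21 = m^2*(4*x - 2) + m*(22*x^2 - 51*x + 20) + 10*x^3 - 169*x^2 + 146*x - 32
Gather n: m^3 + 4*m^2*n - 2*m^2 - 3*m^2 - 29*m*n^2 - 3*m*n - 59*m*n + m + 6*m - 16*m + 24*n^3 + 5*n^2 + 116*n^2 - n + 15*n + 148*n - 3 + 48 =m^3 - 5*m^2 - 9*m + 24*n^3 + n^2*(121 - 29*m) + n*(4*m^2 - 62*m + 162) + 45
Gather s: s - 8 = s - 8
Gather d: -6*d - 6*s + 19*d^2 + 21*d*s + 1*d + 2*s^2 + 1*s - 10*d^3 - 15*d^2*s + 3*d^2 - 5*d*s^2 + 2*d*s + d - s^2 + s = -10*d^3 + d^2*(22 - 15*s) + d*(-5*s^2 + 23*s - 4) + s^2 - 4*s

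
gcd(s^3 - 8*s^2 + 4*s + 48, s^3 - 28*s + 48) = s - 4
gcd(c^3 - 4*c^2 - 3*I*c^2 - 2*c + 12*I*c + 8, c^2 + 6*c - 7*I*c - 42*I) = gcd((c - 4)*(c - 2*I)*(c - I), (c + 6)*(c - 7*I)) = 1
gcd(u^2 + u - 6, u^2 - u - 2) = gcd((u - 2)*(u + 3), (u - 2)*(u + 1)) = u - 2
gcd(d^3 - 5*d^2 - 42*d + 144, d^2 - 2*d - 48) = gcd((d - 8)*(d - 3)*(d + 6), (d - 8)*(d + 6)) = d^2 - 2*d - 48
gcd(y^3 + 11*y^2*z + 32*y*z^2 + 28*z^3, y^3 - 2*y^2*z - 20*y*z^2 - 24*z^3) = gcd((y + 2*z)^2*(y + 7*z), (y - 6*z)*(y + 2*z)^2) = y^2 + 4*y*z + 4*z^2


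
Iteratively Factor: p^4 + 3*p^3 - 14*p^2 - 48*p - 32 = (p + 2)*(p^3 + p^2 - 16*p - 16) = (p + 2)*(p + 4)*(p^2 - 3*p - 4) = (p + 1)*(p + 2)*(p + 4)*(p - 4)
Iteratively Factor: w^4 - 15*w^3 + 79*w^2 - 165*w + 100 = (w - 4)*(w^3 - 11*w^2 + 35*w - 25) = (w - 5)*(w - 4)*(w^2 - 6*w + 5) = (w - 5)*(w - 4)*(w - 1)*(w - 5)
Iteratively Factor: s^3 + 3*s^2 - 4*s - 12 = (s + 3)*(s^2 - 4) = (s - 2)*(s + 3)*(s + 2)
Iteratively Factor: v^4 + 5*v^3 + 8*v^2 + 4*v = (v + 1)*(v^3 + 4*v^2 + 4*v) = (v + 1)*(v + 2)*(v^2 + 2*v) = v*(v + 1)*(v + 2)*(v + 2)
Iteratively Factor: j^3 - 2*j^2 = (j - 2)*(j^2) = j*(j - 2)*(j)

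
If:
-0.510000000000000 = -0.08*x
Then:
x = 6.38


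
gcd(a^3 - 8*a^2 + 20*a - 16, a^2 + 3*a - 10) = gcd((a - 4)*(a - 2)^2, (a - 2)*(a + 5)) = a - 2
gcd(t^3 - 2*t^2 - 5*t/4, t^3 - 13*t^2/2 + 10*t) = t^2 - 5*t/2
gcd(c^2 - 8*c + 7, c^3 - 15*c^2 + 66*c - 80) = 1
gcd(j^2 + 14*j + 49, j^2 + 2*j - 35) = j + 7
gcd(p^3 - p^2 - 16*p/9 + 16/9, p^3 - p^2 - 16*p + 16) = p - 1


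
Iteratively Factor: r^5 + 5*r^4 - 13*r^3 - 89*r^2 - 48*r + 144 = (r - 1)*(r^4 + 6*r^3 - 7*r^2 - 96*r - 144) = (r - 1)*(r + 4)*(r^3 + 2*r^2 - 15*r - 36) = (r - 4)*(r - 1)*(r + 4)*(r^2 + 6*r + 9) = (r - 4)*(r - 1)*(r + 3)*(r + 4)*(r + 3)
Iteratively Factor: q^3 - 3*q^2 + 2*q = (q)*(q^2 - 3*q + 2) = q*(q - 2)*(q - 1)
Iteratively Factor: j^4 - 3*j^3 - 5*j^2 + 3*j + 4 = (j + 1)*(j^3 - 4*j^2 - j + 4) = (j - 4)*(j + 1)*(j^2 - 1) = (j - 4)*(j - 1)*(j + 1)*(j + 1)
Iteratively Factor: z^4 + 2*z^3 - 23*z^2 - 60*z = (z - 5)*(z^3 + 7*z^2 + 12*z) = z*(z - 5)*(z^2 + 7*z + 12) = z*(z - 5)*(z + 3)*(z + 4)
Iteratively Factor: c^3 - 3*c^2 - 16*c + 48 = (c + 4)*(c^2 - 7*c + 12) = (c - 3)*(c + 4)*(c - 4)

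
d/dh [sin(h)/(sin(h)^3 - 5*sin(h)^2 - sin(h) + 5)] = (-2*sin(h)^3 + 5*sin(h)^2 + 5)/((sin(h) - 5)^2*cos(h)^3)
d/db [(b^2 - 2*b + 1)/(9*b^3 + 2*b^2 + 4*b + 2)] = (-9*b^4 + 36*b^3 - 19*b^2 - 8)/(81*b^6 + 36*b^5 + 76*b^4 + 52*b^3 + 24*b^2 + 16*b + 4)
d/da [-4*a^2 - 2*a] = -8*a - 2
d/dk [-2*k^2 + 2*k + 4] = 2 - 4*k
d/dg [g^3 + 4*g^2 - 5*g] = 3*g^2 + 8*g - 5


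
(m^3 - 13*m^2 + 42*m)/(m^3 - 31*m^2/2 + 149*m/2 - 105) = 2*m/(2*m - 5)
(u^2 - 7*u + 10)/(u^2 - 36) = (u^2 - 7*u + 10)/(u^2 - 36)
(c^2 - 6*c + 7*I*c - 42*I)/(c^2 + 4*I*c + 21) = (c - 6)/(c - 3*I)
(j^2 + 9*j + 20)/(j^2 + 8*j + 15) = (j + 4)/(j + 3)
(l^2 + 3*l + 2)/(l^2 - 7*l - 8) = (l + 2)/(l - 8)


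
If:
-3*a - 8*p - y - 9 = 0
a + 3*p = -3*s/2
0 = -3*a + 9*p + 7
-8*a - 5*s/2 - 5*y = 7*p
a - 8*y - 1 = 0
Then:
No Solution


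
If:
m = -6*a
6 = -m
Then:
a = 1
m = -6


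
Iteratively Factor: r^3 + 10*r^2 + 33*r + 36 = (r + 3)*(r^2 + 7*r + 12) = (r + 3)*(r + 4)*(r + 3)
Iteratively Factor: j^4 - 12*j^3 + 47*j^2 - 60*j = (j - 4)*(j^3 - 8*j^2 + 15*j) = (j - 4)*(j - 3)*(j^2 - 5*j) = (j - 5)*(j - 4)*(j - 3)*(j)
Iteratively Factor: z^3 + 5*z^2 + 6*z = (z)*(z^2 + 5*z + 6) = z*(z + 3)*(z + 2)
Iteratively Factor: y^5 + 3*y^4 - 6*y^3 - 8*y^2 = (y + 4)*(y^4 - y^3 - 2*y^2) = y*(y + 4)*(y^3 - y^2 - 2*y) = y^2*(y + 4)*(y^2 - y - 2) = y^2*(y - 2)*(y + 4)*(y + 1)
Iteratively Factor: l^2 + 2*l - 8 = (l - 2)*(l + 4)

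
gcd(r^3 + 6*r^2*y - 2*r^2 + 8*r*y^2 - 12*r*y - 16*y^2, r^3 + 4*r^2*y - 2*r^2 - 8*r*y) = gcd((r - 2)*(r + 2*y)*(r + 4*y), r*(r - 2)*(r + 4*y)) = r^2 + 4*r*y - 2*r - 8*y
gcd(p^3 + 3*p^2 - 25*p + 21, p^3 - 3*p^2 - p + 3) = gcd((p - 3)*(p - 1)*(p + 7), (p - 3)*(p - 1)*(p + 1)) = p^2 - 4*p + 3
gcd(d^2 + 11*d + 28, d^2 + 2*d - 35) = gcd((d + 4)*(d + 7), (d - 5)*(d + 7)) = d + 7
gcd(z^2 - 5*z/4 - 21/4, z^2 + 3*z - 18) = z - 3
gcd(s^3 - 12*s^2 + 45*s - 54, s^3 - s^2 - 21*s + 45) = s^2 - 6*s + 9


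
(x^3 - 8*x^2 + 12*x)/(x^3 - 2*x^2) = (x - 6)/x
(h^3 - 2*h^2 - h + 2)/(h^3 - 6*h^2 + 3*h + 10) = (h - 1)/(h - 5)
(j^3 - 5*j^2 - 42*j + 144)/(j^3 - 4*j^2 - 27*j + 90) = (j^2 - 2*j - 48)/(j^2 - j - 30)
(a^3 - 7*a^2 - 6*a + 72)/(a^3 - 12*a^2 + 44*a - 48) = (a + 3)/(a - 2)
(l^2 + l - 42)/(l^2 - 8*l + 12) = (l + 7)/(l - 2)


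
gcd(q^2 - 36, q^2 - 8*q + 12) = q - 6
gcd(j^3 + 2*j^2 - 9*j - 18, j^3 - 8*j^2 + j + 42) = j^2 - j - 6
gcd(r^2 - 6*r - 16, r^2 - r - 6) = r + 2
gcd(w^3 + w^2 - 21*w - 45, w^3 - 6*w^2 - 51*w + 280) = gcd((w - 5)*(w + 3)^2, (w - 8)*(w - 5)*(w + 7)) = w - 5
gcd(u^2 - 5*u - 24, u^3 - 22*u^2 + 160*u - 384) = u - 8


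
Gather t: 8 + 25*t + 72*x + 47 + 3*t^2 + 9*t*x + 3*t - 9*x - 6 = 3*t^2 + t*(9*x + 28) + 63*x + 49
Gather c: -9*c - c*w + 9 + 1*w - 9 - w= c*(-w - 9)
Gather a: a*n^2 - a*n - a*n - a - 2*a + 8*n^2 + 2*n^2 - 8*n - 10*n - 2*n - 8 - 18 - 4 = a*(n^2 - 2*n - 3) + 10*n^2 - 20*n - 30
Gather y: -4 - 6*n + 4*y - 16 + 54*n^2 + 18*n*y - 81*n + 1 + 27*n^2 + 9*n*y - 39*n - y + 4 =81*n^2 - 126*n + y*(27*n + 3) - 15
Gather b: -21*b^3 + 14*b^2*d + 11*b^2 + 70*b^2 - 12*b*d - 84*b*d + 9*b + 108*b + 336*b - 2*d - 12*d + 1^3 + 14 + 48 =-21*b^3 + b^2*(14*d + 81) + b*(453 - 96*d) - 14*d + 63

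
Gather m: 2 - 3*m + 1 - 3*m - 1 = 2 - 6*m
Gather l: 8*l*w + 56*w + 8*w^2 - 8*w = 8*l*w + 8*w^2 + 48*w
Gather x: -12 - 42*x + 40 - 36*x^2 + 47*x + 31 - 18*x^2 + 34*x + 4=-54*x^2 + 39*x + 63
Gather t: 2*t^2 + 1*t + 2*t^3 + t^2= 2*t^3 + 3*t^2 + t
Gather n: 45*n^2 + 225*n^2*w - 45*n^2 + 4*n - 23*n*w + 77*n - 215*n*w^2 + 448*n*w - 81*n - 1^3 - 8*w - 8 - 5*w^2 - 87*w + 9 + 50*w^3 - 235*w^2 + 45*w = 225*n^2*w + n*(-215*w^2 + 425*w) + 50*w^3 - 240*w^2 - 50*w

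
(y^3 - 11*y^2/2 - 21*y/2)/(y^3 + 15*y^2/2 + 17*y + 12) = y*(y - 7)/(y^2 + 6*y + 8)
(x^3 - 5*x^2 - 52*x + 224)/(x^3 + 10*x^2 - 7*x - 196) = (x - 8)/(x + 7)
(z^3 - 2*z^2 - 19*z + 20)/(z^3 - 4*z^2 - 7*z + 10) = (z + 4)/(z + 2)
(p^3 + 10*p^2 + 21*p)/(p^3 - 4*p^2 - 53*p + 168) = p*(p + 3)/(p^2 - 11*p + 24)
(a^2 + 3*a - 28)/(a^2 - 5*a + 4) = (a + 7)/(a - 1)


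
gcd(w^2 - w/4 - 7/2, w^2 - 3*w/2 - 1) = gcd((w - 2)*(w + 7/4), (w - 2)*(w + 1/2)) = w - 2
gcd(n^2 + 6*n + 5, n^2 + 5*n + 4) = n + 1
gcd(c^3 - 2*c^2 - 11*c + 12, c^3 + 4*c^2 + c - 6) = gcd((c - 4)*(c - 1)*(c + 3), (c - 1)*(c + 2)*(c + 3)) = c^2 + 2*c - 3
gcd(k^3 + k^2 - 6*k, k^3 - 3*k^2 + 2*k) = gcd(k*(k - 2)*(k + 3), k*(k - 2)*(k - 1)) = k^2 - 2*k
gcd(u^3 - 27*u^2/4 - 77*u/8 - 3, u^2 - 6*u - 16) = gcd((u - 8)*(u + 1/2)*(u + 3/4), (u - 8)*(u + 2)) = u - 8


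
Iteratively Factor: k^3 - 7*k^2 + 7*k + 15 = (k - 3)*(k^2 - 4*k - 5) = (k - 3)*(k + 1)*(k - 5)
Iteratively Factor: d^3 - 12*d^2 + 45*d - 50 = (d - 5)*(d^2 - 7*d + 10) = (d - 5)*(d - 2)*(d - 5)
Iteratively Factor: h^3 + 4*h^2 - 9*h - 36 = (h + 3)*(h^2 + h - 12) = (h + 3)*(h + 4)*(h - 3)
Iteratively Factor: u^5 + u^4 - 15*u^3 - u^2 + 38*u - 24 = (u + 2)*(u^4 - u^3 - 13*u^2 + 25*u - 12) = (u - 1)*(u + 2)*(u^3 - 13*u + 12) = (u - 1)^2*(u + 2)*(u^2 + u - 12) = (u - 1)^2*(u + 2)*(u + 4)*(u - 3)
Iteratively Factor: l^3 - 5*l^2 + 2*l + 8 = (l - 2)*(l^2 - 3*l - 4) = (l - 2)*(l + 1)*(l - 4)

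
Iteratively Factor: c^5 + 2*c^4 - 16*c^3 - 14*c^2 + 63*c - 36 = (c + 4)*(c^4 - 2*c^3 - 8*c^2 + 18*c - 9) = (c - 1)*(c + 4)*(c^3 - c^2 - 9*c + 9) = (c - 1)*(c + 3)*(c + 4)*(c^2 - 4*c + 3) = (c - 3)*(c - 1)*(c + 3)*(c + 4)*(c - 1)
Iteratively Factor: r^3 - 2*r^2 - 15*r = (r - 5)*(r^2 + 3*r) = (r - 5)*(r + 3)*(r)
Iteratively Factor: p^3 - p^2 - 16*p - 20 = (p + 2)*(p^2 - 3*p - 10) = (p + 2)^2*(p - 5)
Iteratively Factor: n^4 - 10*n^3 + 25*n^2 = (n)*(n^3 - 10*n^2 + 25*n) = n^2*(n^2 - 10*n + 25) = n^2*(n - 5)*(n - 5)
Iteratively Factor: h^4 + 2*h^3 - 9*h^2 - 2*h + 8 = (h + 1)*(h^3 + h^2 - 10*h + 8) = (h - 2)*(h + 1)*(h^2 + 3*h - 4) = (h - 2)*(h + 1)*(h + 4)*(h - 1)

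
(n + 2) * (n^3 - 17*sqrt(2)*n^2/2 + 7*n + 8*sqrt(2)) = n^4 - 17*sqrt(2)*n^3/2 + 2*n^3 - 17*sqrt(2)*n^2 + 7*n^2 + 8*sqrt(2)*n + 14*n + 16*sqrt(2)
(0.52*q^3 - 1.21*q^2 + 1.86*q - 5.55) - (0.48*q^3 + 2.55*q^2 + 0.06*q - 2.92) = 0.04*q^3 - 3.76*q^2 + 1.8*q - 2.63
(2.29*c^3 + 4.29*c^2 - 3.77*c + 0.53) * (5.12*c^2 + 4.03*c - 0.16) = 11.7248*c^5 + 31.1935*c^4 - 2.3801*c^3 - 13.1659*c^2 + 2.7391*c - 0.0848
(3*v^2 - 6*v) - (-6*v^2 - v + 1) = 9*v^2 - 5*v - 1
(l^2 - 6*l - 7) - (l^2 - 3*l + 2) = -3*l - 9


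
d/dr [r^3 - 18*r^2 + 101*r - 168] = 3*r^2 - 36*r + 101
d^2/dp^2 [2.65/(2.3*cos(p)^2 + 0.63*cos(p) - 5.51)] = (-56.074*(1 - cos(p)^2)^2 - 11.51955*cos(p)^3 - 163.422585*cos(p)^2 + 13.840155*cos(p) + 125.34447)/(2.3*cos(p)^2 + 0.63*cos(p) - 5.51)^3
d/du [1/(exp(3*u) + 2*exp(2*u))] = (-3*exp(u) - 4)*exp(-2*u)/(exp(u) + 2)^2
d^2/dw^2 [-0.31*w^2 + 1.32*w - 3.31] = -0.620000000000000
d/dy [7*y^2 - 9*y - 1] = 14*y - 9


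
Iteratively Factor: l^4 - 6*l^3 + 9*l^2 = (l)*(l^3 - 6*l^2 + 9*l) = l*(l - 3)*(l^2 - 3*l) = l*(l - 3)^2*(l)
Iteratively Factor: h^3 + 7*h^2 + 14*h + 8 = (h + 2)*(h^2 + 5*h + 4) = (h + 1)*(h + 2)*(h + 4)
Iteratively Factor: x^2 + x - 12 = (x + 4)*(x - 3)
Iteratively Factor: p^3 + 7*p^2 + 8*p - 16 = (p + 4)*(p^2 + 3*p - 4) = (p + 4)^2*(p - 1)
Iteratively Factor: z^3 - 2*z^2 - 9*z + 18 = (z - 3)*(z^2 + z - 6) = (z - 3)*(z - 2)*(z + 3)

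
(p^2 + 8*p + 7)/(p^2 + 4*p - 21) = (p + 1)/(p - 3)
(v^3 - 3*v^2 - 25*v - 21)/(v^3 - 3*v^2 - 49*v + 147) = (v^2 + 4*v + 3)/(v^2 + 4*v - 21)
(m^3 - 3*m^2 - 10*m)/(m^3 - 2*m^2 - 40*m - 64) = m*(m - 5)/(m^2 - 4*m - 32)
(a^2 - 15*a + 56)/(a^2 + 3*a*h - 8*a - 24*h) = (a - 7)/(a + 3*h)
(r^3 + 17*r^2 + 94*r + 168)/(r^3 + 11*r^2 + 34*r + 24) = (r + 7)/(r + 1)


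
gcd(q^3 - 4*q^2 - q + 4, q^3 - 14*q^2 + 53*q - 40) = q - 1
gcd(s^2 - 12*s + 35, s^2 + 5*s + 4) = 1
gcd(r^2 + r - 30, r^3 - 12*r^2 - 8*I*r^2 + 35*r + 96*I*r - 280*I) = r - 5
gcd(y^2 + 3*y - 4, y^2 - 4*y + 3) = y - 1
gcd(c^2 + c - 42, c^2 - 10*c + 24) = c - 6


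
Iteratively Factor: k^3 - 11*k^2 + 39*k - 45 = (k - 5)*(k^2 - 6*k + 9) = (k - 5)*(k - 3)*(k - 3)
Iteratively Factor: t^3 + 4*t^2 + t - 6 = (t - 1)*(t^2 + 5*t + 6) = (t - 1)*(t + 2)*(t + 3)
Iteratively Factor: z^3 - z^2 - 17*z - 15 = (z + 3)*(z^2 - 4*z - 5) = (z - 5)*(z + 3)*(z + 1)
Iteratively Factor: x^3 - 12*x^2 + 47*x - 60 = (x - 4)*(x^2 - 8*x + 15) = (x - 4)*(x - 3)*(x - 5)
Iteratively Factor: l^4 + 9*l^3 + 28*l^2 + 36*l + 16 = (l + 2)*(l^3 + 7*l^2 + 14*l + 8) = (l + 2)^2*(l^2 + 5*l + 4) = (l + 1)*(l + 2)^2*(l + 4)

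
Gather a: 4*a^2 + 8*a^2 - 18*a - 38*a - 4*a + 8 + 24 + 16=12*a^2 - 60*a + 48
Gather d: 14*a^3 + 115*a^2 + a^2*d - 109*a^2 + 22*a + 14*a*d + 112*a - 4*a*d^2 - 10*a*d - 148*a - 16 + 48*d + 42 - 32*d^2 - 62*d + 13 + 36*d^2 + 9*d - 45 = 14*a^3 + 6*a^2 - 14*a + d^2*(4 - 4*a) + d*(a^2 + 4*a - 5) - 6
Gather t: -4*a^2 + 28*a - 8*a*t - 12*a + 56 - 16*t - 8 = -4*a^2 + 16*a + t*(-8*a - 16) + 48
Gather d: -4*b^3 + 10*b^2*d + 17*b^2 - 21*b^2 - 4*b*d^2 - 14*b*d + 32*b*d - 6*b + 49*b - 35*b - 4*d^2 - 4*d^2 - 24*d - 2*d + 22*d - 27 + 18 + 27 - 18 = -4*b^3 - 4*b^2 + 8*b + d^2*(-4*b - 8) + d*(10*b^2 + 18*b - 4)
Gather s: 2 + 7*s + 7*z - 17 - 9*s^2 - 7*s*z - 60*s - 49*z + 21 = -9*s^2 + s*(-7*z - 53) - 42*z + 6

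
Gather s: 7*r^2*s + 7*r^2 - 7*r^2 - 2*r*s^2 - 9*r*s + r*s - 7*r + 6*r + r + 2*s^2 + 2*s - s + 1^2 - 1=s^2*(2 - 2*r) + s*(7*r^2 - 8*r + 1)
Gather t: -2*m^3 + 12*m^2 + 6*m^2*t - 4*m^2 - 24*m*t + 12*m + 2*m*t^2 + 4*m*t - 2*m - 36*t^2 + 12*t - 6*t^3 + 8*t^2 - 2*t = -2*m^3 + 8*m^2 + 10*m - 6*t^3 + t^2*(2*m - 28) + t*(6*m^2 - 20*m + 10)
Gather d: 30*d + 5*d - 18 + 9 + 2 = 35*d - 7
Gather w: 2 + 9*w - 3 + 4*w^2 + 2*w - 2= 4*w^2 + 11*w - 3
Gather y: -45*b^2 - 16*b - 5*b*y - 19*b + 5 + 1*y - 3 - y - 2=-45*b^2 - 5*b*y - 35*b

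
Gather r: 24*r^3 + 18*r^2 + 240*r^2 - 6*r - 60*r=24*r^3 + 258*r^2 - 66*r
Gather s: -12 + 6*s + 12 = 6*s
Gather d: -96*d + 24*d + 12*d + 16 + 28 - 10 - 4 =30 - 60*d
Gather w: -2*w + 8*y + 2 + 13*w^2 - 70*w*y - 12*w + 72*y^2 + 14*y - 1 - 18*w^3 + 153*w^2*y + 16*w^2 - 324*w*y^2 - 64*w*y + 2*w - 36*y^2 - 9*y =-18*w^3 + w^2*(153*y + 29) + w*(-324*y^2 - 134*y - 12) + 36*y^2 + 13*y + 1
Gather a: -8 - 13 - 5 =-26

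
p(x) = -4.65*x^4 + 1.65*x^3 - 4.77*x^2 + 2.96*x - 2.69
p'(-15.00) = 64034.81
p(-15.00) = -242095.34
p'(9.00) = -13241.35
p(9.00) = -29668.22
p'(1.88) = -121.07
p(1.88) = -61.11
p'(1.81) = -108.38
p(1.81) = -53.08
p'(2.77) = -380.81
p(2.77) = -269.78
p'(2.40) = -248.55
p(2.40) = -154.53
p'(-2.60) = 388.14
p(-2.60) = -284.13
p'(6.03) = -3952.75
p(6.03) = -5944.34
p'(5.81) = -3533.26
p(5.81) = -5121.46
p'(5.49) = -2977.95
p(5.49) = -4081.36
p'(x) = -18.6*x^3 + 4.95*x^2 - 9.54*x + 2.96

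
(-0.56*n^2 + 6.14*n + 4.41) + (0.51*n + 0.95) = -0.56*n^2 + 6.65*n + 5.36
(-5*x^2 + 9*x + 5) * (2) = -10*x^2 + 18*x + 10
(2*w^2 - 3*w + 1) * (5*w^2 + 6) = 10*w^4 - 15*w^3 + 17*w^2 - 18*w + 6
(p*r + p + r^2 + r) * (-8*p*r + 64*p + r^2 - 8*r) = -8*p^2*r^2 + 56*p^2*r + 64*p^2 - 7*p*r^3 + 49*p*r^2 + 56*p*r + r^4 - 7*r^3 - 8*r^2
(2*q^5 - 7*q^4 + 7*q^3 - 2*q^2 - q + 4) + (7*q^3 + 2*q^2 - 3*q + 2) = 2*q^5 - 7*q^4 + 14*q^3 - 4*q + 6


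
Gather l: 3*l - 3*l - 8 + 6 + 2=0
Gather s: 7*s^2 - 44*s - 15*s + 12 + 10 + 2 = 7*s^2 - 59*s + 24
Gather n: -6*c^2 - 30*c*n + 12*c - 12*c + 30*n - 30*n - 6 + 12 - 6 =-6*c^2 - 30*c*n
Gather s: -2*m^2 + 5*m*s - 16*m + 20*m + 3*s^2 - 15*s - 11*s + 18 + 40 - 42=-2*m^2 + 4*m + 3*s^2 + s*(5*m - 26) + 16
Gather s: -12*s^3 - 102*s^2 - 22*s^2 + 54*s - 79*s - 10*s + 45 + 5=-12*s^3 - 124*s^2 - 35*s + 50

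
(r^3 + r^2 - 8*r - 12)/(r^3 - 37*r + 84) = (r^2 + 4*r + 4)/(r^2 + 3*r - 28)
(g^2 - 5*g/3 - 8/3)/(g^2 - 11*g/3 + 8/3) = (g + 1)/(g - 1)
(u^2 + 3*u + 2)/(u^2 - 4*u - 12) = (u + 1)/(u - 6)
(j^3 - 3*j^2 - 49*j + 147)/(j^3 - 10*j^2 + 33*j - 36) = (j^2 - 49)/(j^2 - 7*j + 12)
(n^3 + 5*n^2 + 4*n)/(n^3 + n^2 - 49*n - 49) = n*(n + 4)/(n^2 - 49)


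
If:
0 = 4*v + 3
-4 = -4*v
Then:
No Solution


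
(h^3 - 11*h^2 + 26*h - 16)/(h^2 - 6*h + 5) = (h^2 - 10*h + 16)/(h - 5)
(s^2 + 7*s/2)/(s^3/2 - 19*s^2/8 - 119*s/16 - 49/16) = 8*s*(2*s + 7)/(8*s^3 - 38*s^2 - 119*s - 49)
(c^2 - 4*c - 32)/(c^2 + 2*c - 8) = (c - 8)/(c - 2)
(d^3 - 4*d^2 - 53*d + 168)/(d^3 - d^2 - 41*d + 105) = (d - 8)/(d - 5)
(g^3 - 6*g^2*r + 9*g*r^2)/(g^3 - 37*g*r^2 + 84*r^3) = g*(-g + 3*r)/(-g^2 - 3*g*r + 28*r^2)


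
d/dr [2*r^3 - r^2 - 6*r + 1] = 6*r^2 - 2*r - 6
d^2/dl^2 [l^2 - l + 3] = 2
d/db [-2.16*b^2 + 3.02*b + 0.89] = 3.02 - 4.32*b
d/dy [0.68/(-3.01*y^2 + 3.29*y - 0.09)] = (4.0936*y - 2.2372)/(3.01*y^2 - 3.29*y + 0.09)^2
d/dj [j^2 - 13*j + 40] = 2*j - 13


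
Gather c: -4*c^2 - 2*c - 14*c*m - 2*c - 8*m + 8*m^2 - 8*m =-4*c^2 + c*(-14*m - 4) + 8*m^2 - 16*m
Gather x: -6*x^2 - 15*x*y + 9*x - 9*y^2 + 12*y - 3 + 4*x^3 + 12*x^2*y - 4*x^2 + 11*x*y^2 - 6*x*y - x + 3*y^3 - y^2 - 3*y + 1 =4*x^3 + x^2*(12*y - 10) + x*(11*y^2 - 21*y + 8) + 3*y^3 - 10*y^2 + 9*y - 2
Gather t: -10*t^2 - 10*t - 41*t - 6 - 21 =-10*t^2 - 51*t - 27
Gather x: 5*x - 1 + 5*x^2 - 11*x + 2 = 5*x^2 - 6*x + 1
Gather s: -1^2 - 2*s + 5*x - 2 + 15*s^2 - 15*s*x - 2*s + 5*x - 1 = 15*s^2 + s*(-15*x - 4) + 10*x - 4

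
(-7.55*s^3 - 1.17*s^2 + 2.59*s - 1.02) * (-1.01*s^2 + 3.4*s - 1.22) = 7.6255*s^5 - 24.4883*s^4 + 2.6171*s^3 + 11.2636*s^2 - 6.6278*s + 1.2444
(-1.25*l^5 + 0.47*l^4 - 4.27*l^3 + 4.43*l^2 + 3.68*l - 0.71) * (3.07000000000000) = -3.8375*l^5 + 1.4429*l^4 - 13.1089*l^3 + 13.6001*l^2 + 11.2976*l - 2.1797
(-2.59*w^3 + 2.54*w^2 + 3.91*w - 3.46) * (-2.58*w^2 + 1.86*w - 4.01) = 6.6822*w^5 - 11.3706*w^4 + 5.0225*w^3 + 6.014*w^2 - 22.1147*w + 13.8746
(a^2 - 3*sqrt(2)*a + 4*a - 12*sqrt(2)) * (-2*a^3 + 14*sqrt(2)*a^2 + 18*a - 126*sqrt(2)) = -2*a^5 - 8*a^4 + 20*sqrt(2)*a^4 - 66*a^3 + 80*sqrt(2)*a^3 - 264*a^2 - 180*sqrt(2)*a^2 - 720*sqrt(2)*a + 756*a + 3024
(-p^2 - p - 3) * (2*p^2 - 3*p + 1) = -2*p^4 + p^3 - 4*p^2 + 8*p - 3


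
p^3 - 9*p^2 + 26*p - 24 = (p - 4)*(p - 3)*(p - 2)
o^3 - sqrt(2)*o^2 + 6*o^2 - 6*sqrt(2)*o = o*(o + 6)*(o - sqrt(2))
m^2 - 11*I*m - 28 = (m - 7*I)*(m - 4*I)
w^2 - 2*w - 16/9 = (w - 8/3)*(w + 2/3)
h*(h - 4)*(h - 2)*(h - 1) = h^4 - 7*h^3 + 14*h^2 - 8*h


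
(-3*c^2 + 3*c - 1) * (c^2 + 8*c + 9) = -3*c^4 - 21*c^3 - 4*c^2 + 19*c - 9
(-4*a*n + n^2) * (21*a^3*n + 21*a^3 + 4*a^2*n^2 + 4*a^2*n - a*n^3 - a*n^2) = -84*a^4*n^2 - 84*a^4*n + 5*a^3*n^3 + 5*a^3*n^2 + 8*a^2*n^4 + 8*a^2*n^3 - a*n^5 - a*n^4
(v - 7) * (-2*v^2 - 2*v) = -2*v^3 + 12*v^2 + 14*v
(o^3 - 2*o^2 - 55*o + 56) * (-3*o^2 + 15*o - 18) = -3*o^5 + 21*o^4 + 117*o^3 - 957*o^2 + 1830*o - 1008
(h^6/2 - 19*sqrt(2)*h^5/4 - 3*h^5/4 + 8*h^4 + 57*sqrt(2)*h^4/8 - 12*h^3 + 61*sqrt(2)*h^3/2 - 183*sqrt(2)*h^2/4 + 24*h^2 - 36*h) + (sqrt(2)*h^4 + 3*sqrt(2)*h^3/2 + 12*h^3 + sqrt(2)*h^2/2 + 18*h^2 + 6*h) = h^6/2 - 19*sqrt(2)*h^5/4 - 3*h^5/4 + 8*h^4 + 65*sqrt(2)*h^4/8 + 32*sqrt(2)*h^3 - 181*sqrt(2)*h^2/4 + 42*h^2 - 30*h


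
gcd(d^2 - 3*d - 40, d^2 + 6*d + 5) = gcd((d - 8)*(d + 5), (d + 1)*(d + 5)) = d + 5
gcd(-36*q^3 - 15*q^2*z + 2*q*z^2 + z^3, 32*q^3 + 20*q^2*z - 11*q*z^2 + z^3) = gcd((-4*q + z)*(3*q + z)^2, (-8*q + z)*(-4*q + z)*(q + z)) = -4*q + z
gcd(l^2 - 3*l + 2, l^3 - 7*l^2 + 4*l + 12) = l - 2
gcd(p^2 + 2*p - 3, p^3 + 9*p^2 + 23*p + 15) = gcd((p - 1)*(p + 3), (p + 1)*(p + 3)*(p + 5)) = p + 3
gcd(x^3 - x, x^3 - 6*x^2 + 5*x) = x^2 - x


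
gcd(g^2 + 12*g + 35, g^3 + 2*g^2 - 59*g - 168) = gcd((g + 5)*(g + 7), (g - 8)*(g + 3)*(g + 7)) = g + 7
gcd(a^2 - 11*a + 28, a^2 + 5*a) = 1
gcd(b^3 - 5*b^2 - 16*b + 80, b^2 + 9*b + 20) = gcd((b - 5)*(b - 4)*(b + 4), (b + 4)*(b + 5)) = b + 4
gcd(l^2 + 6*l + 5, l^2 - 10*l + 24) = 1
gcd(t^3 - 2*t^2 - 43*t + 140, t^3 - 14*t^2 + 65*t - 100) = t^2 - 9*t + 20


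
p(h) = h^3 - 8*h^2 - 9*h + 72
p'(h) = 3*h^2 - 16*h - 9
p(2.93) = 2.10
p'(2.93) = -30.13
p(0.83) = 59.59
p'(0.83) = -20.21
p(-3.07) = -4.70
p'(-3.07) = 68.39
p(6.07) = -53.74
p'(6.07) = 4.41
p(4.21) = -33.06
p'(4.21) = -23.19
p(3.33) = -9.76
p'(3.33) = -29.01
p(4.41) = -37.51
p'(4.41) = -21.22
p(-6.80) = -551.15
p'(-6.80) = 238.52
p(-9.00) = -1224.00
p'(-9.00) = 378.00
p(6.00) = -54.00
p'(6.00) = 3.00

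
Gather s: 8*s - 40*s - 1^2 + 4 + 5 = 8 - 32*s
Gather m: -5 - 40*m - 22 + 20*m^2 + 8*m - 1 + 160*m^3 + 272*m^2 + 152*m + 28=160*m^3 + 292*m^2 + 120*m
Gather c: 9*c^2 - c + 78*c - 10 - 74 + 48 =9*c^2 + 77*c - 36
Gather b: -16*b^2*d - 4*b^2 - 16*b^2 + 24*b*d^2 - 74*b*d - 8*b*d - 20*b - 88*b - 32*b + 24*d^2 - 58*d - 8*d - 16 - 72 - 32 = b^2*(-16*d - 20) + b*(24*d^2 - 82*d - 140) + 24*d^2 - 66*d - 120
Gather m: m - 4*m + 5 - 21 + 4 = -3*m - 12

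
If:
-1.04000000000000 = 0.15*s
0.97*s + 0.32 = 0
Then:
No Solution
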